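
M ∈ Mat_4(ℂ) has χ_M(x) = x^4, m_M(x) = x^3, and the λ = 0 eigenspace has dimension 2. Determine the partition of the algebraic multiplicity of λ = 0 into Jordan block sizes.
Block sizes for λ = 0: [3, 1]

Step 1 — from the characteristic polynomial, algebraic multiplicity of λ = 0 is 4. From dim ker(M − (0)·I) = 2, there are exactly 2 Jordan blocks for λ = 0.
Step 2 — from the minimal polynomial, the factor (x − 0)^3 tells us the largest block for λ = 0 has size 3.
Step 3 — with total size 4, 2 blocks, and largest block 3, the block sizes (in nonincreasing order) are [3, 1].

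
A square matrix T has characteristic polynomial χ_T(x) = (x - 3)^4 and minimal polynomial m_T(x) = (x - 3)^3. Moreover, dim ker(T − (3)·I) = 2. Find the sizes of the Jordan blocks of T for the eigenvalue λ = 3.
Block sizes for λ = 3: [3, 1]

Step 1 — from the characteristic polynomial, algebraic multiplicity of λ = 3 is 4. From dim ker(T − (3)·I) = 2, there are exactly 2 Jordan blocks for λ = 3.
Step 2 — from the minimal polynomial, the factor (x − 3)^3 tells us the largest block for λ = 3 has size 3.
Step 3 — with total size 4, 2 blocks, and largest block 3, the block sizes (in nonincreasing order) are [3, 1].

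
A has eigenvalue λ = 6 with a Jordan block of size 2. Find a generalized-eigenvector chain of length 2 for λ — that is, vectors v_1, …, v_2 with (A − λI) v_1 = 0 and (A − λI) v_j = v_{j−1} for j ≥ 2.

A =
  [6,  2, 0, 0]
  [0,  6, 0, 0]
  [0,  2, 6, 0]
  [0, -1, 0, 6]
A Jordan chain for λ = 6 of length 2:
v_1 = (2, 0, 2, -1)ᵀ
v_2 = (0, 1, 0, 0)ᵀ

Let N = A − (6)·I. We want v_2 with N^2 v_2 = 0 but N^1 v_2 ≠ 0; then v_{j-1} := N · v_j for j = 2, …, 2.

Pick v_2 = (0, 1, 0, 0)ᵀ.
Then v_1 = N · v_2 = (2, 0, 2, -1)ᵀ.

Sanity check: (A − (6)·I) v_1 = (0, 0, 0, 0)ᵀ = 0. ✓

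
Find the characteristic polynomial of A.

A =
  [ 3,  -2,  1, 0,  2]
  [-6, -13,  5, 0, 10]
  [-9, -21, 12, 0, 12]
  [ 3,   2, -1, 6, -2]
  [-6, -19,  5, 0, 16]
x^5 - 24*x^4 + 225*x^3 - 1026*x^2 + 2268*x - 1944

Expanding det(x·I − A) (e.g. by cofactor expansion or by noting that A is similar to its Jordan form J, which has the same characteristic polynomial as A) gives
  χ_A(x) = x^5 - 24*x^4 + 225*x^3 - 1026*x^2 + 2268*x - 1944
which factors as (x - 6)^3*(x - 3)^2. The eigenvalues (with algebraic multiplicities) are λ = 3 with multiplicity 2, λ = 6 with multiplicity 3.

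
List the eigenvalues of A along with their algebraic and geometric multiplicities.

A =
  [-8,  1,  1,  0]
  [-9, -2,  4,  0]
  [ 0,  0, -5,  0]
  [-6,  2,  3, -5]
λ = -5: alg = 4, geom = 2

Step 1 — factor the characteristic polynomial to read off the algebraic multiplicities:
  χ_A(x) = (x + 5)^4

Step 2 — compute geometric multiplicities via the rank-nullity identity g(λ) = n − rank(A − λI):
  rank(A − (-5)·I) = 2, so dim ker(A − (-5)·I) = n − 2 = 2

Summary:
  λ = -5: algebraic multiplicity = 4, geometric multiplicity = 2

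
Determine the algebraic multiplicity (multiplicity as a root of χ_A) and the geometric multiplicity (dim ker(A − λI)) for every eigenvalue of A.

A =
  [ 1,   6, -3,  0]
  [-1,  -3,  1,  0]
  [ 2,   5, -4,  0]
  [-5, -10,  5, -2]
λ = -2: alg = 4, geom = 2

Step 1 — factor the characteristic polynomial to read off the algebraic multiplicities:
  χ_A(x) = (x + 2)^4

Step 2 — compute geometric multiplicities via the rank-nullity identity g(λ) = n − rank(A − λI):
  rank(A − (-2)·I) = 2, so dim ker(A − (-2)·I) = n − 2 = 2

Summary:
  λ = -2: algebraic multiplicity = 4, geometric multiplicity = 2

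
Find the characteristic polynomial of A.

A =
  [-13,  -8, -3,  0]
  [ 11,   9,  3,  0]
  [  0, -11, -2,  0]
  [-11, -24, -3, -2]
x^4 + 8*x^3 + 24*x^2 + 32*x + 16

Expanding det(x·I − A) (e.g. by cofactor expansion or by noting that A is similar to its Jordan form J, which has the same characteristic polynomial as A) gives
  χ_A(x) = x^4 + 8*x^3 + 24*x^2 + 32*x + 16
which factors as (x + 2)^4. The eigenvalues (with algebraic multiplicities) are λ = -2 with multiplicity 4.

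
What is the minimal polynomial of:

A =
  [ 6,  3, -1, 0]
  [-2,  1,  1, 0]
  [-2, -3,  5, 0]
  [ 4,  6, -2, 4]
x^2 - 8*x + 16

The characteristic polynomial is χ_A(x) = (x - 4)^4, so the eigenvalues are known. The minimal polynomial is
  m_A(x) = Π_λ (x − λ)^{k_λ}
where k_λ is the size of the *largest* Jordan block for λ (equivalently, the smallest k with (A − λI)^k v = 0 for every generalised eigenvector v of λ).

  λ = 4: largest Jordan block has size 2, contributing (x − 4)^2

So m_A(x) = (x - 4)^2 = x^2 - 8*x + 16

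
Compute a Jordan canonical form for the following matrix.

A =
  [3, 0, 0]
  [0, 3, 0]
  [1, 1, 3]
J_2(3) ⊕ J_1(3)

The characteristic polynomial is
  det(x·I − A) = x^3 - 9*x^2 + 27*x - 27 = (x - 3)^3

Eigenvalues and multiplicities (the geometric multiplicity of λ is n − rank(A − λI), which equals the number of Jordan blocks for λ):
  λ = 3: algebraic multiplicity = 3, geometric multiplicity = 2

Determining the block sizes for each eigenvalue:
  λ = 3: 2 blocks summing to 3 forces exactly one block of size 2 and the rest size 1 → block sizes [2, 1]

Assembling the blocks gives a Jordan form
J =
  [3, 1, 0]
  [0, 3, 0]
  [0, 0, 3]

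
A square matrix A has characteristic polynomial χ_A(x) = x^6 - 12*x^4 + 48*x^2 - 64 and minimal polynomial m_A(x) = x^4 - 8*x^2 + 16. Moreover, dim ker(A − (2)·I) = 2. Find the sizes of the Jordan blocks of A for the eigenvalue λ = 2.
Block sizes for λ = 2: [2, 1]

Step 1 — from the characteristic polynomial, algebraic multiplicity of λ = 2 is 3. From dim ker(A − (2)·I) = 2, there are exactly 2 Jordan blocks for λ = 2.
Step 2 — from the minimal polynomial, the factor (x − 2)^2 tells us the largest block for λ = 2 has size 2.
Step 3 — with total size 3, 2 blocks, and largest block 2, the block sizes (in nonincreasing order) are [2, 1].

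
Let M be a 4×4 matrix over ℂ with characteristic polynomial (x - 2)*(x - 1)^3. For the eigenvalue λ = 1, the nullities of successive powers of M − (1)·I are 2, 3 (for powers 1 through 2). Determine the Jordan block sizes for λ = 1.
Block sizes for λ = 1: [2, 1]

From the dimensions of kernels of powers, the number of Jordan blocks of size at least j is d_j − d_{j−1} where d_j = dim ker(N^j) (with d_0 = 0). Computing the differences gives [2, 1].
The number of blocks of size exactly k is (#blocks of size ≥ k) − (#blocks of size ≥ k + 1), so the partition is: 1 block(s) of size 1, 1 block(s) of size 2.
In nonincreasing order the block sizes are [2, 1].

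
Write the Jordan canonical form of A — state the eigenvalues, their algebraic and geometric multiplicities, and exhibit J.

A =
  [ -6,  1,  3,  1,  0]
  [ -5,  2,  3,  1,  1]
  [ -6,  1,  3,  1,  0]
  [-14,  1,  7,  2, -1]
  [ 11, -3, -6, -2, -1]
J_3(0) ⊕ J_2(0)

The characteristic polynomial is
  det(x·I − A) = x^5

Eigenvalues and multiplicities (the geometric multiplicity of λ is n − rank(A − λI), which equals the number of Jordan blocks for λ):
  λ = 0: algebraic multiplicity = 5, geometric multiplicity = 2

Determining the block sizes for each eigenvalue:
  λ = 0: with am = 5 and gm = 2, the partition is not yet determined (e.g. several partitions of 5 into 2 parts exist). Let N = A − (0)·I. Computing rank(N^1) = 3, rank(N^2) = 1, rank(N^3) = 0; the number of blocks of size ≥ j is rank(N^{j−1}) − rank(N^j), giving [2, 2, 1]. So we have 1 block(s) of size 3, 1 block(s) of size 2 → block sizes [3, 2]

Assembling the blocks gives a Jordan form
J =
  [0, 1, 0, 0, 0]
  [0, 0, 1, 0, 0]
  [0, 0, 0, 0, 0]
  [0, 0, 0, 0, 1]
  [0, 0, 0, 0, 0]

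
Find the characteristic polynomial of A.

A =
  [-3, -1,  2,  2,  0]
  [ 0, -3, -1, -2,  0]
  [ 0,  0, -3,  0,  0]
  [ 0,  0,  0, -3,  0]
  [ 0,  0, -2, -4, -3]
x^5 + 15*x^4 + 90*x^3 + 270*x^2 + 405*x + 243

Expanding det(x·I − A) (e.g. by cofactor expansion or by noting that A is similar to its Jordan form J, which has the same characteristic polynomial as A) gives
  χ_A(x) = x^5 + 15*x^4 + 90*x^3 + 270*x^2 + 405*x + 243
which factors as (x + 3)^5. The eigenvalues (with algebraic multiplicities) are λ = -3 with multiplicity 5.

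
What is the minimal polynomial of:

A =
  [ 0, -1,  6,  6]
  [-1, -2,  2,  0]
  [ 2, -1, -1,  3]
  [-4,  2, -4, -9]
x^3 + 9*x^2 + 27*x + 27

The characteristic polynomial is χ_A(x) = (x + 3)^4, so the eigenvalues are known. The minimal polynomial is
  m_A(x) = Π_λ (x − λ)^{k_λ}
where k_λ is the size of the *largest* Jordan block for λ (equivalently, the smallest k with (A − λI)^k v = 0 for every generalised eigenvector v of λ).

  λ = -3: largest Jordan block has size 3, contributing (x + 3)^3

So m_A(x) = (x + 3)^3 = x^3 + 9*x^2 + 27*x + 27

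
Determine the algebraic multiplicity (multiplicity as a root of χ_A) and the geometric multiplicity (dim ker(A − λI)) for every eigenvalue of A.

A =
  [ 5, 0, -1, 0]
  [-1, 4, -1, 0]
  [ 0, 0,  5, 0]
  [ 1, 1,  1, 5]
λ = 4: alg = 1, geom = 1; λ = 5: alg = 3, geom = 2

Step 1 — factor the characteristic polynomial to read off the algebraic multiplicities:
  χ_A(x) = (x - 5)^3*(x - 4)

Step 2 — compute geometric multiplicities via the rank-nullity identity g(λ) = n − rank(A − λI):
  rank(A − (4)·I) = 3, so dim ker(A − (4)·I) = n − 3 = 1
  rank(A − (5)·I) = 2, so dim ker(A − (5)·I) = n − 2 = 2

Summary:
  λ = 4: algebraic multiplicity = 1, geometric multiplicity = 1
  λ = 5: algebraic multiplicity = 3, geometric multiplicity = 2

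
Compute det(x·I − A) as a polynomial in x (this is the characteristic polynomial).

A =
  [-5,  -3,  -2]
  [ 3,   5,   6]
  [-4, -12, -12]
x^3 + 12*x^2 + 48*x + 64

Expanding det(x·I − A) (e.g. by cofactor expansion or by noting that A is similar to its Jordan form J, which has the same characteristic polynomial as A) gives
  χ_A(x) = x^3 + 12*x^2 + 48*x + 64
which factors as (x + 4)^3. The eigenvalues (with algebraic multiplicities) are λ = -4 with multiplicity 3.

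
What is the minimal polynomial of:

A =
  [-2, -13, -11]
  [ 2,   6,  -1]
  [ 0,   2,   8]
x^3 - 12*x^2 + 48*x - 64

The characteristic polynomial is χ_A(x) = (x - 4)^3, so the eigenvalues are known. The minimal polynomial is
  m_A(x) = Π_λ (x − λ)^{k_λ}
where k_λ is the size of the *largest* Jordan block for λ (equivalently, the smallest k with (A − λI)^k v = 0 for every generalised eigenvector v of λ).

  λ = 4: largest Jordan block has size 3, contributing (x − 4)^3

So m_A(x) = (x - 4)^3 = x^3 - 12*x^2 + 48*x - 64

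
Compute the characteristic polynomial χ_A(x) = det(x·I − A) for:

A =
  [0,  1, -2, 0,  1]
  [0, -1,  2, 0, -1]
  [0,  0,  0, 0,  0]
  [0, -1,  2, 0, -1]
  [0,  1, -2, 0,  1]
x^5

Expanding det(x·I − A) (e.g. by cofactor expansion or by noting that A is similar to its Jordan form J, which has the same characteristic polynomial as A) gives
  χ_A(x) = x^5
which factors as x^5. The eigenvalues (with algebraic multiplicities) are λ = 0 with multiplicity 5.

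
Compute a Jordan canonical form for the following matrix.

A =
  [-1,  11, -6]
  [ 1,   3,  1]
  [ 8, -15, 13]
J_3(5)

The characteristic polynomial is
  det(x·I − A) = x^3 - 15*x^2 + 75*x - 125 = (x - 5)^3

Eigenvalues and multiplicities (the geometric multiplicity of λ is n − rank(A − λI), which equals the number of Jordan blocks for λ):
  λ = 5: algebraic multiplicity = 3, geometric multiplicity = 1

Determining the block sizes for each eigenvalue:
  λ = 5: one block (gm = 1), so the single block has size am = 3 → block sizes [3]

Assembling the blocks gives a Jordan form
J =
  [5, 1, 0]
  [0, 5, 1]
  [0, 0, 5]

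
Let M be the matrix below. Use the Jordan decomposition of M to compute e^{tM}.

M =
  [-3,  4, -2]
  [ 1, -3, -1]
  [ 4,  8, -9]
e^{tM} =
  [2*t*exp(-5*t) + exp(-5*t), 4*t*exp(-5*t), -2*t*exp(-5*t)]
  [t*exp(-5*t), 2*t*exp(-5*t) + exp(-5*t), -t*exp(-5*t)]
  [4*t*exp(-5*t), 8*t*exp(-5*t), -4*t*exp(-5*t) + exp(-5*t)]

Strategy: write M = P · J · P⁻¹ where J is a Jordan canonical form, so e^{tM} = P · e^{tJ} · P⁻¹, and e^{tJ} can be computed block-by-block.

M has Jordan form
J =
  [-5,  1,  0]
  [ 0, -5,  0]
  [ 0,  0, -5]
(up to reordering of blocks).

Per-block formulas:
  For a 1×1 block at λ = -5: exp(t · [-5]) = [e^(-5t)].
  For a 2×2 Jordan block J_2(-5): exp(t · J_2(-5)) = e^(-5t)·(I + t·N), where N is the 2×2 nilpotent shift.

After assembling e^{tJ} and conjugating by P, we get:

e^{tM} =
  [2*t*exp(-5*t) + exp(-5*t), 4*t*exp(-5*t), -2*t*exp(-5*t)]
  [t*exp(-5*t), 2*t*exp(-5*t) + exp(-5*t), -t*exp(-5*t)]
  [4*t*exp(-5*t), 8*t*exp(-5*t), -4*t*exp(-5*t) + exp(-5*t)]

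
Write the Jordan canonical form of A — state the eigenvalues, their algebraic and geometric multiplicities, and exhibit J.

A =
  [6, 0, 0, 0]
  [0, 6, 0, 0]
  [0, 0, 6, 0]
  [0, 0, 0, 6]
J_1(6) ⊕ J_1(6) ⊕ J_1(6) ⊕ J_1(6)

The characteristic polynomial is
  det(x·I − A) = x^4 - 24*x^3 + 216*x^2 - 864*x + 1296 = (x - 6)^4

Eigenvalues and multiplicities (the geometric multiplicity of λ is n − rank(A − λI), which equals the number of Jordan blocks for λ):
  λ = 6: algebraic multiplicity = 4, geometric multiplicity = 4

Determining the block sizes for each eigenvalue:
  λ = 6: gm = am = 4, so every block has size 1 → block sizes [1, 1, 1, 1]

Assembling the blocks gives a Jordan form
J =
  [6, 0, 0, 0]
  [0, 6, 0, 0]
  [0, 0, 6, 0]
  [0, 0, 0, 6]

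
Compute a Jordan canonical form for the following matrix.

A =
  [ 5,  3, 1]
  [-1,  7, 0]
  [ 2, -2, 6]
J_3(6)

The characteristic polynomial is
  det(x·I − A) = x^3 - 18*x^2 + 108*x - 216 = (x - 6)^3

Eigenvalues and multiplicities (the geometric multiplicity of λ is n − rank(A − λI), which equals the number of Jordan blocks for λ):
  λ = 6: algebraic multiplicity = 3, geometric multiplicity = 1

Determining the block sizes for each eigenvalue:
  λ = 6: one block (gm = 1), so the single block has size am = 3 → block sizes [3]

Assembling the blocks gives a Jordan form
J =
  [6, 1, 0]
  [0, 6, 1]
  [0, 0, 6]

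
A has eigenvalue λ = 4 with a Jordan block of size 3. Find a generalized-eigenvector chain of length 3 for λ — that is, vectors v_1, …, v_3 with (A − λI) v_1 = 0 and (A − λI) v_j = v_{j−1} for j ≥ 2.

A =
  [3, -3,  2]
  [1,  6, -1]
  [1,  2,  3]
A Jordan chain for λ = 4 of length 3:
v_1 = (1, -1, -1)ᵀ
v_2 = (-3, 2, 2)ᵀ
v_3 = (0, 1, 0)ᵀ

Let N = A − (4)·I. We want v_3 with N^3 v_3 = 0 but N^2 v_3 ≠ 0; then v_{j-1} := N · v_j for j = 3, …, 2.

Pick v_3 = (0, 1, 0)ᵀ.
Then v_2 = N · v_3 = (-3, 2, 2)ᵀ.
Then v_1 = N · v_2 = (1, -1, -1)ᵀ.

Sanity check: (A − (4)·I) v_1 = (0, 0, 0)ᵀ = 0. ✓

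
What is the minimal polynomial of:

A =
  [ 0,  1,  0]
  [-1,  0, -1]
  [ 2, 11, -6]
x^3 + 6*x^2 + 12*x + 8

The characteristic polynomial is χ_A(x) = (x + 2)^3, so the eigenvalues are known. The minimal polynomial is
  m_A(x) = Π_λ (x − λ)^{k_λ}
where k_λ is the size of the *largest* Jordan block for λ (equivalently, the smallest k with (A − λI)^k v = 0 for every generalised eigenvector v of λ).

  λ = -2: largest Jordan block has size 3, contributing (x + 2)^3

So m_A(x) = (x + 2)^3 = x^3 + 6*x^2 + 12*x + 8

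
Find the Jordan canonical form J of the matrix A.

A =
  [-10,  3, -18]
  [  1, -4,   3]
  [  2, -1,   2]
J_3(-4)

The characteristic polynomial is
  det(x·I − A) = x^3 + 12*x^2 + 48*x + 64 = (x + 4)^3

Eigenvalues and multiplicities (the geometric multiplicity of λ is n − rank(A − λI), which equals the number of Jordan blocks for λ):
  λ = -4: algebraic multiplicity = 3, geometric multiplicity = 1

Determining the block sizes for each eigenvalue:
  λ = -4: one block (gm = 1), so the single block has size am = 3 → block sizes [3]

Assembling the blocks gives a Jordan form
J =
  [-4,  1,  0]
  [ 0, -4,  1]
  [ 0,  0, -4]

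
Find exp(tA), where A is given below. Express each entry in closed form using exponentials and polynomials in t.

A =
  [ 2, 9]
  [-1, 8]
e^{tA} =
  [-3*t*exp(5*t) + exp(5*t), 9*t*exp(5*t)]
  [-t*exp(5*t), 3*t*exp(5*t) + exp(5*t)]

Strategy: write A = P · J · P⁻¹ where J is a Jordan canonical form, so e^{tA} = P · e^{tJ} · P⁻¹, and e^{tJ} can be computed block-by-block.

A has Jordan form
J =
  [5, 1]
  [0, 5]
(up to reordering of blocks).

Per-block formulas:
  For a 2×2 Jordan block J_2(5): exp(t · J_2(5)) = e^(5t)·(I + t·N), where N is the 2×2 nilpotent shift.

After assembling e^{tJ} and conjugating by P, we get:

e^{tA} =
  [-3*t*exp(5*t) + exp(5*t), 9*t*exp(5*t)]
  [-t*exp(5*t), 3*t*exp(5*t) + exp(5*t)]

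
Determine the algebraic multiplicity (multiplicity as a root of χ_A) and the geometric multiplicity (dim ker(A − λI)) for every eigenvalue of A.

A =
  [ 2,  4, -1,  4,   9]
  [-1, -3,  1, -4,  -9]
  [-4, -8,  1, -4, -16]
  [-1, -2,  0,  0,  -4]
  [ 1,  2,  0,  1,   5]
λ = 1: alg = 5, geom = 3

Step 1 — factor the characteristic polynomial to read off the algebraic multiplicities:
  χ_A(x) = (x - 1)^5

Step 2 — compute geometric multiplicities via the rank-nullity identity g(λ) = n − rank(A − λI):
  rank(A − (1)·I) = 2, so dim ker(A − (1)·I) = n − 2 = 3

Summary:
  λ = 1: algebraic multiplicity = 5, geometric multiplicity = 3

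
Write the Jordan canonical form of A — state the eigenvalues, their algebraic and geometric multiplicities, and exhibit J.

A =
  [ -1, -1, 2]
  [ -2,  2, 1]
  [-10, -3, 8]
J_3(3)

The characteristic polynomial is
  det(x·I − A) = x^3 - 9*x^2 + 27*x - 27 = (x - 3)^3

Eigenvalues and multiplicities (the geometric multiplicity of λ is n − rank(A − λI), which equals the number of Jordan blocks for λ):
  λ = 3: algebraic multiplicity = 3, geometric multiplicity = 1

Determining the block sizes for each eigenvalue:
  λ = 3: one block (gm = 1), so the single block has size am = 3 → block sizes [3]

Assembling the blocks gives a Jordan form
J =
  [3, 1, 0]
  [0, 3, 1]
  [0, 0, 3]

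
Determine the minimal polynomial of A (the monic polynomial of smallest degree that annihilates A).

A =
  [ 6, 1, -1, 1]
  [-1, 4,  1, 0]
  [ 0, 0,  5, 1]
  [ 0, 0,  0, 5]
x^2 - 10*x + 25

The characteristic polynomial is χ_A(x) = (x - 5)^4, so the eigenvalues are known. The minimal polynomial is
  m_A(x) = Π_λ (x − λ)^{k_λ}
where k_λ is the size of the *largest* Jordan block for λ (equivalently, the smallest k with (A − λI)^k v = 0 for every generalised eigenvector v of λ).

  λ = 5: largest Jordan block has size 2, contributing (x − 5)^2

So m_A(x) = (x - 5)^2 = x^2 - 10*x + 25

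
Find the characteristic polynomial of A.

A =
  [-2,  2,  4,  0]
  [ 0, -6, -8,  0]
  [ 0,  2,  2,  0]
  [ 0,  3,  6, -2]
x^4 + 8*x^3 + 24*x^2 + 32*x + 16

Expanding det(x·I − A) (e.g. by cofactor expansion or by noting that A is similar to its Jordan form J, which has the same characteristic polynomial as A) gives
  χ_A(x) = x^4 + 8*x^3 + 24*x^2 + 32*x + 16
which factors as (x + 2)^4. The eigenvalues (with algebraic multiplicities) are λ = -2 with multiplicity 4.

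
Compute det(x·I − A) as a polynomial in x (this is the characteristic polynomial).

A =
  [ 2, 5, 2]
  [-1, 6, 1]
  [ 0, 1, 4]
x^3 - 12*x^2 + 48*x - 64

Expanding det(x·I − A) (e.g. by cofactor expansion or by noting that A is similar to its Jordan form J, which has the same characteristic polynomial as A) gives
  χ_A(x) = x^3 - 12*x^2 + 48*x - 64
which factors as (x - 4)^3. The eigenvalues (with algebraic multiplicities) are λ = 4 with multiplicity 3.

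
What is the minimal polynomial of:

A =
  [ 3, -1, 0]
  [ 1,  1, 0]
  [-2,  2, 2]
x^2 - 4*x + 4

The characteristic polynomial is χ_A(x) = (x - 2)^3, so the eigenvalues are known. The minimal polynomial is
  m_A(x) = Π_λ (x − λ)^{k_λ}
where k_λ is the size of the *largest* Jordan block for λ (equivalently, the smallest k with (A − λI)^k v = 0 for every generalised eigenvector v of λ).

  λ = 2: largest Jordan block has size 2, contributing (x − 2)^2

So m_A(x) = (x - 2)^2 = x^2 - 4*x + 4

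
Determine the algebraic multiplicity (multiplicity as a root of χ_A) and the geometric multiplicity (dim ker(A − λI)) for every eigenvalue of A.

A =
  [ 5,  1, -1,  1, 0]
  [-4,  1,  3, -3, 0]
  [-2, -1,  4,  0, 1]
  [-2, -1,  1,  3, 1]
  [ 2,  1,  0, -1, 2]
λ = 3: alg = 5, geom = 2

Step 1 — factor the characteristic polynomial to read off the algebraic multiplicities:
  χ_A(x) = (x - 3)^5

Step 2 — compute geometric multiplicities via the rank-nullity identity g(λ) = n − rank(A − λI):
  rank(A − (3)·I) = 3, so dim ker(A − (3)·I) = n − 3 = 2

Summary:
  λ = 3: algebraic multiplicity = 5, geometric multiplicity = 2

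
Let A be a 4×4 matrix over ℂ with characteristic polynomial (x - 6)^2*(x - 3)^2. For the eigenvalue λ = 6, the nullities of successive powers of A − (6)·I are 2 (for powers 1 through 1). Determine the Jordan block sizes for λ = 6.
Block sizes for λ = 6: [1, 1]

From the dimensions of kernels of powers, the number of Jordan blocks of size at least j is d_j − d_{j−1} where d_j = dim ker(N^j) (with d_0 = 0). Computing the differences gives [2].
The number of blocks of size exactly k is (#blocks of size ≥ k) − (#blocks of size ≥ k + 1), so the partition is: 2 block(s) of size 1.
In nonincreasing order the block sizes are [1, 1].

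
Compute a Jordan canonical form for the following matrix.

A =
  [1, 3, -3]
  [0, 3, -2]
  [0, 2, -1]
J_2(1) ⊕ J_1(1)

The characteristic polynomial is
  det(x·I − A) = x^3 - 3*x^2 + 3*x - 1 = (x - 1)^3

Eigenvalues and multiplicities (the geometric multiplicity of λ is n − rank(A − λI), which equals the number of Jordan blocks for λ):
  λ = 1: algebraic multiplicity = 3, geometric multiplicity = 2

Determining the block sizes for each eigenvalue:
  λ = 1: 2 blocks summing to 3 forces exactly one block of size 2 and the rest size 1 → block sizes [2, 1]

Assembling the blocks gives a Jordan form
J =
  [1, 1, 0]
  [0, 1, 0]
  [0, 0, 1]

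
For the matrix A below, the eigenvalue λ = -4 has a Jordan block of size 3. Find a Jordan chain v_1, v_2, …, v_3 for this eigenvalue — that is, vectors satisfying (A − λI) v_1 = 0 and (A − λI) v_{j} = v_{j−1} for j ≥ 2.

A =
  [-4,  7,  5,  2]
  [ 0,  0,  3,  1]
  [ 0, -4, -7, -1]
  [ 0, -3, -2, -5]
A Jordan chain for λ = -4 of length 3:
v_1 = (2, 1, -1, -1)ᵀ
v_2 = (7, 4, -4, -3)ᵀ
v_3 = (0, 1, 0, 0)ᵀ

Let N = A − (-4)·I. We want v_3 with N^3 v_3 = 0 but N^2 v_3 ≠ 0; then v_{j-1} := N · v_j for j = 3, …, 2.

Pick v_3 = (0, 1, 0, 0)ᵀ.
Then v_2 = N · v_3 = (7, 4, -4, -3)ᵀ.
Then v_1 = N · v_2 = (2, 1, -1, -1)ᵀ.

Sanity check: (A − (-4)·I) v_1 = (0, 0, 0, 0)ᵀ = 0. ✓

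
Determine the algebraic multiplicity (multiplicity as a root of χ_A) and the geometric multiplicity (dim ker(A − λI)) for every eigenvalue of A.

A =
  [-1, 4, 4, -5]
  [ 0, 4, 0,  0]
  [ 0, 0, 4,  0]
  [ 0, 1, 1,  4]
λ = -1: alg = 1, geom = 1; λ = 4: alg = 3, geom = 2

Step 1 — factor the characteristic polynomial to read off the algebraic multiplicities:
  χ_A(x) = (x - 4)^3*(x + 1)

Step 2 — compute geometric multiplicities via the rank-nullity identity g(λ) = n − rank(A − λI):
  rank(A − (-1)·I) = 3, so dim ker(A − (-1)·I) = n − 3 = 1
  rank(A − (4)·I) = 2, so dim ker(A − (4)·I) = n − 2 = 2

Summary:
  λ = -1: algebraic multiplicity = 1, geometric multiplicity = 1
  λ = 4: algebraic multiplicity = 3, geometric multiplicity = 2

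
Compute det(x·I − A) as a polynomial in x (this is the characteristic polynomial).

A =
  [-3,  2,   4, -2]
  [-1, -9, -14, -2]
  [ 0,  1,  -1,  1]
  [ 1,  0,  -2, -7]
x^4 + 20*x^3 + 150*x^2 + 500*x + 625

Expanding det(x·I − A) (e.g. by cofactor expansion or by noting that A is similar to its Jordan form J, which has the same characteristic polynomial as A) gives
  χ_A(x) = x^4 + 20*x^3 + 150*x^2 + 500*x + 625
which factors as (x + 5)^4. The eigenvalues (with algebraic multiplicities) are λ = -5 with multiplicity 4.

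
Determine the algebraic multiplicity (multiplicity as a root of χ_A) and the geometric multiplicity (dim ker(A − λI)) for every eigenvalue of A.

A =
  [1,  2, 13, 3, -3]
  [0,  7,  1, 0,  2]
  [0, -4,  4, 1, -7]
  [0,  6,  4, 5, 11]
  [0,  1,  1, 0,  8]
λ = 1: alg = 1, geom = 1; λ = 6: alg = 4, geom = 2

Step 1 — factor the characteristic polynomial to read off the algebraic multiplicities:
  χ_A(x) = (x - 6)^4*(x - 1)

Step 2 — compute geometric multiplicities via the rank-nullity identity g(λ) = n − rank(A − λI):
  rank(A − (1)·I) = 4, so dim ker(A − (1)·I) = n − 4 = 1
  rank(A − (6)·I) = 3, so dim ker(A − (6)·I) = n − 3 = 2

Summary:
  λ = 1: algebraic multiplicity = 1, geometric multiplicity = 1
  λ = 6: algebraic multiplicity = 4, geometric multiplicity = 2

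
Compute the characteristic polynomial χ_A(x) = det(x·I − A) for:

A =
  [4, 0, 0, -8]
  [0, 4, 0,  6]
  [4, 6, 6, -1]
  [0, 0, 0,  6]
x^4 - 20*x^3 + 148*x^2 - 480*x + 576

Expanding det(x·I − A) (e.g. by cofactor expansion or by noting that A is similar to its Jordan form J, which has the same characteristic polynomial as A) gives
  χ_A(x) = x^4 - 20*x^3 + 148*x^2 - 480*x + 576
which factors as (x - 6)^2*(x - 4)^2. The eigenvalues (with algebraic multiplicities) are λ = 4 with multiplicity 2, λ = 6 with multiplicity 2.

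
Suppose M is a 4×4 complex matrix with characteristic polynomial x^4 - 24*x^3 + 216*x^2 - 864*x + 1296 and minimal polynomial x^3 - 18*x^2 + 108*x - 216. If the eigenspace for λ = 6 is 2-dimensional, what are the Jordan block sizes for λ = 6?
Block sizes for λ = 6: [3, 1]

Step 1 — from the characteristic polynomial, algebraic multiplicity of λ = 6 is 4. From dim ker(M − (6)·I) = 2, there are exactly 2 Jordan blocks for λ = 6.
Step 2 — from the minimal polynomial, the factor (x − 6)^3 tells us the largest block for λ = 6 has size 3.
Step 3 — with total size 4, 2 blocks, and largest block 3, the block sizes (in nonincreasing order) are [3, 1].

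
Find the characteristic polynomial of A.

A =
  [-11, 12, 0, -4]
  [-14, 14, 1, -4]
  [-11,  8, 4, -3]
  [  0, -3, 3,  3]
x^4 - 10*x^3 + 36*x^2 - 54*x + 27

Expanding det(x·I − A) (e.g. by cofactor expansion or by noting that A is similar to its Jordan form J, which has the same characteristic polynomial as A) gives
  χ_A(x) = x^4 - 10*x^3 + 36*x^2 - 54*x + 27
which factors as (x - 3)^3*(x - 1). The eigenvalues (with algebraic multiplicities) are λ = 1 with multiplicity 1, λ = 3 with multiplicity 3.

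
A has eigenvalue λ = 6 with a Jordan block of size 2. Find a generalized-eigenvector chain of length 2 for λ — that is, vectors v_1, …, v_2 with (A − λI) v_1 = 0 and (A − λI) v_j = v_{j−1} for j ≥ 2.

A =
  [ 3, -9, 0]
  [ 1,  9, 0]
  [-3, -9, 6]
A Jordan chain for λ = 6 of length 2:
v_1 = (-3, 1, -3)ᵀ
v_2 = (1, 0, 0)ᵀ

Let N = A − (6)·I. We want v_2 with N^2 v_2 = 0 but N^1 v_2 ≠ 0; then v_{j-1} := N · v_j for j = 2, …, 2.

Pick v_2 = (1, 0, 0)ᵀ.
Then v_1 = N · v_2 = (-3, 1, -3)ᵀ.

Sanity check: (A − (6)·I) v_1 = (0, 0, 0)ᵀ = 0. ✓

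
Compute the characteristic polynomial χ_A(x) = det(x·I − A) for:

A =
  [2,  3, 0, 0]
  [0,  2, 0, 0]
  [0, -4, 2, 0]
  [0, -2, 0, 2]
x^4 - 8*x^3 + 24*x^2 - 32*x + 16

Expanding det(x·I − A) (e.g. by cofactor expansion or by noting that A is similar to its Jordan form J, which has the same characteristic polynomial as A) gives
  χ_A(x) = x^4 - 8*x^3 + 24*x^2 - 32*x + 16
which factors as (x - 2)^4. The eigenvalues (with algebraic multiplicities) are λ = 2 with multiplicity 4.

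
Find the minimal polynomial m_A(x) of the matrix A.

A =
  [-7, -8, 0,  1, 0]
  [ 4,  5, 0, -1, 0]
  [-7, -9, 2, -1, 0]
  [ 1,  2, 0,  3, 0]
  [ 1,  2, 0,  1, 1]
x^5 - 4*x^4 - 3*x^3 + 34*x^2 - 52*x + 24

The characteristic polynomial is χ_A(x) = (x - 2)^3*(x - 1)*(x + 3), so the eigenvalues are known. The minimal polynomial is
  m_A(x) = Π_λ (x − λ)^{k_λ}
where k_λ is the size of the *largest* Jordan block for λ (equivalently, the smallest k with (A − λI)^k v = 0 for every generalised eigenvector v of λ).

  λ = -3: largest Jordan block has size 1, contributing (x + 3)
  λ = 1: largest Jordan block has size 1, contributing (x − 1)
  λ = 2: largest Jordan block has size 3, contributing (x − 2)^3

So m_A(x) = (x - 2)^3*(x - 1)*(x + 3) = x^5 - 4*x^4 - 3*x^3 + 34*x^2 - 52*x + 24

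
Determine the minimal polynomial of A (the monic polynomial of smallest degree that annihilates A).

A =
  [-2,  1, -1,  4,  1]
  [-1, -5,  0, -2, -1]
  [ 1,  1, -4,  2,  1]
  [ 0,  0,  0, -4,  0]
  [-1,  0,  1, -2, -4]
x^3 + 11*x^2 + 40*x + 48

The characteristic polynomial is χ_A(x) = (x + 3)*(x + 4)^4, so the eigenvalues are known. The minimal polynomial is
  m_A(x) = Π_λ (x − λ)^{k_λ}
where k_λ is the size of the *largest* Jordan block for λ (equivalently, the smallest k with (A − λI)^k v = 0 for every generalised eigenvector v of λ).

  λ = -4: largest Jordan block has size 2, contributing (x + 4)^2
  λ = -3: largest Jordan block has size 1, contributing (x + 3)

So m_A(x) = (x + 3)*(x + 4)^2 = x^3 + 11*x^2 + 40*x + 48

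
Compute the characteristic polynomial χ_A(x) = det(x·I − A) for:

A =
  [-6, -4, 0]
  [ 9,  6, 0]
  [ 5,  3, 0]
x^3

Expanding det(x·I − A) (e.g. by cofactor expansion or by noting that A is similar to its Jordan form J, which has the same characteristic polynomial as A) gives
  χ_A(x) = x^3
which factors as x^3. The eigenvalues (with algebraic multiplicities) are λ = 0 with multiplicity 3.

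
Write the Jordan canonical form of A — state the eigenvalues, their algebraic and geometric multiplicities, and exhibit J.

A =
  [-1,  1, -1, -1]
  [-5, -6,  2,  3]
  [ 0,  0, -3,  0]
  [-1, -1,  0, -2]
J_3(-3) ⊕ J_1(-3)

The characteristic polynomial is
  det(x·I − A) = x^4 + 12*x^3 + 54*x^2 + 108*x + 81 = (x + 3)^4

Eigenvalues and multiplicities (the geometric multiplicity of λ is n − rank(A − λI), which equals the number of Jordan blocks for λ):
  λ = -3: algebraic multiplicity = 4, geometric multiplicity = 2

Determining the block sizes for each eigenvalue:
  λ = -3: with am = 4 and gm = 2, the partition is not yet determined (e.g. several partitions of 4 into 2 parts exist). Let N = A − (-3)·I. Computing rank(N^1) = 2, rank(N^2) = 1, rank(N^3) = 0; the number of blocks of size ≥ j is rank(N^{j−1}) − rank(N^j), giving [2, 1, 1]. So we have 1 block(s) of size 3, 1 block(s) of size 1 → block sizes [3, 1]

Assembling the blocks gives a Jordan form
J =
  [-3,  1,  0,  0]
  [ 0, -3,  1,  0]
  [ 0,  0, -3,  0]
  [ 0,  0,  0, -3]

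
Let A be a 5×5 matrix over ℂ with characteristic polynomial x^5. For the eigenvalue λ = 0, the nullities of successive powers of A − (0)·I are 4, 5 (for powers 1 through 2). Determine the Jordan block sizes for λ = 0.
Block sizes for λ = 0: [2, 1, 1, 1]

From the dimensions of kernels of powers, the number of Jordan blocks of size at least j is d_j − d_{j−1} where d_j = dim ker(N^j) (with d_0 = 0). Computing the differences gives [4, 1].
The number of blocks of size exactly k is (#blocks of size ≥ k) − (#blocks of size ≥ k + 1), so the partition is: 3 block(s) of size 1, 1 block(s) of size 2.
In nonincreasing order the block sizes are [2, 1, 1, 1].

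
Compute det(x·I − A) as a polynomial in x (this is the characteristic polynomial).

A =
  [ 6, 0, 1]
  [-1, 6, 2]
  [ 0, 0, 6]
x^3 - 18*x^2 + 108*x - 216

Expanding det(x·I − A) (e.g. by cofactor expansion or by noting that A is similar to its Jordan form J, which has the same characteristic polynomial as A) gives
  χ_A(x) = x^3 - 18*x^2 + 108*x - 216
which factors as (x - 6)^3. The eigenvalues (with algebraic multiplicities) are λ = 6 with multiplicity 3.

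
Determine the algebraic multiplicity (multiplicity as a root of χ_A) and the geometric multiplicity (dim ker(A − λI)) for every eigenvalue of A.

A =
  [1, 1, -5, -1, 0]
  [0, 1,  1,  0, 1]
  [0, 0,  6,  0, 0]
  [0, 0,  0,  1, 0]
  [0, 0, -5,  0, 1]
λ = 1: alg = 4, geom = 2; λ = 6: alg = 1, geom = 1

Step 1 — factor the characteristic polynomial to read off the algebraic multiplicities:
  χ_A(x) = (x - 6)*(x - 1)^4

Step 2 — compute geometric multiplicities via the rank-nullity identity g(λ) = n − rank(A − λI):
  rank(A − (1)·I) = 3, so dim ker(A − (1)·I) = n − 3 = 2
  rank(A − (6)·I) = 4, so dim ker(A − (6)·I) = n − 4 = 1

Summary:
  λ = 1: algebraic multiplicity = 4, geometric multiplicity = 2
  λ = 6: algebraic multiplicity = 1, geometric multiplicity = 1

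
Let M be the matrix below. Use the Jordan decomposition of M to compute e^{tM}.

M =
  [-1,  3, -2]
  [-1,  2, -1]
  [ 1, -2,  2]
e^{tM} =
  [-t^2*exp(t)/2 - 2*t*exp(t) + exp(t), t^2*exp(t)/2 + 3*t*exp(t), -t^2*exp(t)/2 - 2*t*exp(t)]
  [-t*exp(t), t*exp(t) + exp(t), -t*exp(t)]
  [t^2*exp(t)/2 + t*exp(t), -t^2*exp(t)/2 - 2*t*exp(t), t^2*exp(t)/2 + t*exp(t) + exp(t)]

Strategy: write M = P · J · P⁻¹ where J is a Jordan canonical form, so e^{tM} = P · e^{tJ} · P⁻¹, and e^{tJ} can be computed block-by-block.

M has Jordan form
J =
  [1, 1, 0]
  [0, 1, 1]
  [0, 0, 1]
(up to reordering of blocks).

Per-block formulas:
  For a 3×3 Jordan block J_3(1): exp(t · J_3(1)) = e^(1t)·(I + t·N + (t^2/2)·N^2), where N is the 3×3 nilpotent shift.

After assembling e^{tJ} and conjugating by P, we get:

e^{tM} =
  [-t^2*exp(t)/2 - 2*t*exp(t) + exp(t), t^2*exp(t)/2 + 3*t*exp(t), -t^2*exp(t)/2 - 2*t*exp(t)]
  [-t*exp(t), t*exp(t) + exp(t), -t*exp(t)]
  [t^2*exp(t)/2 + t*exp(t), -t^2*exp(t)/2 - 2*t*exp(t), t^2*exp(t)/2 + t*exp(t) + exp(t)]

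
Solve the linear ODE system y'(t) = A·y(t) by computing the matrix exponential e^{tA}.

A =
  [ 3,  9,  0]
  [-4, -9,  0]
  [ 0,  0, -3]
e^{tA} =
  [6*t*exp(-3*t) + exp(-3*t), 9*t*exp(-3*t), 0]
  [-4*t*exp(-3*t), -6*t*exp(-3*t) + exp(-3*t), 0]
  [0, 0, exp(-3*t)]

Strategy: write A = P · J · P⁻¹ where J is a Jordan canonical form, so e^{tA} = P · e^{tJ} · P⁻¹, and e^{tJ} can be computed block-by-block.

A has Jordan form
J =
  [-3,  1,  0]
  [ 0, -3,  0]
  [ 0,  0, -3]
(up to reordering of blocks).

Per-block formulas:
  For a 2×2 Jordan block J_2(-3): exp(t · J_2(-3)) = e^(-3t)·(I + t·N), where N is the 2×2 nilpotent shift.
  For a 1×1 block at λ = -3: exp(t · [-3]) = [e^(-3t)].

After assembling e^{tJ} and conjugating by P, we get:

e^{tA} =
  [6*t*exp(-3*t) + exp(-3*t), 9*t*exp(-3*t), 0]
  [-4*t*exp(-3*t), -6*t*exp(-3*t) + exp(-3*t), 0]
  [0, 0, exp(-3*t)]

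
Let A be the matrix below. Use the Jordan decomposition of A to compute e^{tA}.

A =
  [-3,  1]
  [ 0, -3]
e^{tA} =
  [exp(-3*t), t*exp(-3*t)]
  [0, exp(-3*t)]

Strategy: write A = P · J · P⁻¹ where J is a Jordan canonical form, so e^{tA} = P · e^{tJ} · P⁻¹, and e^{tJ} can be computed block-by-block.

A has Jordan form
J =
  [-3,  1]
  [ 0, -3]
(up to reordering of blocks).

Per-block formulas:
  For a 2×2 Jordan block J_2(-3): exp(t · J_2(-3)) = e^(-3t)·(I + t·N), where N is the 2×2 nilpotent shift.

After assembling e^{tJ} and conjugating by P, we get:

e^{tA} =
  [exp(-3*t), t*exp(-3*t)]
  [0, exp(-3*t)]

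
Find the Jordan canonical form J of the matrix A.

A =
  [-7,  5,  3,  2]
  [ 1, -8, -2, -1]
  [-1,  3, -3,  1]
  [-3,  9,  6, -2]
J_3(-5) ⊕ J_1(-5)

The characteristic polynomial is
  det(x·I − A) = x^4 + 20*x^3 + 150*x^2 + 500*x + 625 = (x + 5)^4

Eigenvalues and multiplicities (the geometric multiplicity of λ is n − rank(A − λI), which equals the number of Jordan blocks for λ):
  λ = -5: algebraic multiplicity = 4, geometric multiplicity = 2

Determining the block sizes for each eigenvalue:
  λ = -5: with am = 4 and gm = 2, the partition is not yet determined (e.g. several partitions of 4 into 2 parts exist). Let N = A − (-5)·I. Computing rank(N^1) = 2, rank(N^2) = 1, rank(N^3) = 0; the number of blocks of size ≥ j is rank(N^{j−1}) − rank(N^j), giving [2, 1, 1]. So we have 1 block(s) of size 3, 1 block(s) of size 1 → block sizes [3, 1]

Assembling the blocks gives a Jordan form
J =
  [-5,  1,  0,  0]
  [ 0, -5,  1,  0]
  [ 0,  0, -5,  0]
  [ 0,  0,  0, -5]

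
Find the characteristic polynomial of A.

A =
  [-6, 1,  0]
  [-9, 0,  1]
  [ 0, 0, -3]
x^3 + 9*x^2 + 27*x + 27

Expanding det(x·I − A) (e.g. by cofactor expansion or by noting that A is similar to its Jordan form J, which has the same characteristic polynomial as A) gives
  χ_A(x) = x^3 + 9*x^2 + 27*x + 27
which factors as (x + 3)^3. The eigenvalues (with algebraic multiplicities) are λ = -3 with multiplicity 3.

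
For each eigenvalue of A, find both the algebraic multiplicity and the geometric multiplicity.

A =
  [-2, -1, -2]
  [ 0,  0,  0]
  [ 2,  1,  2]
λ = 0: alg = 3, geom = 2

Step 1 — factor the characteristic polynomial to read off the algebraic multiplicities:
  χ_A(x) = x^3

Step 2 — compute geometric multiplicities via the rank-nullity identity g(λ) = n − rank(A − λI):
  rank(A − (0)·I) = 1, so dim ker(A − (0)·I) = n − 1 = 2

Summary:
  λ = 0: algebraic multiplicity = 3, geometric multiplicity = 2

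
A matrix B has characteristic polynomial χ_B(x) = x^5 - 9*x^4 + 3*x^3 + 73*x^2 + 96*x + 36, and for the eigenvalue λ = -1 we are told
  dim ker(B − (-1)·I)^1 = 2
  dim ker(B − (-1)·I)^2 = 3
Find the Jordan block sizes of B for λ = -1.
Block sizes for λ = -1: [2, 1]

From the dimensions of kernels of powers, the number of Jordan blocks of size at least j is d_j − d_{j−1} where d_j = dim ker(N^j) (with d_0 = 0). Computing the differences gives [2, 1].
The number of blocks of size exactly k is (#blocks of size ≥ k) − (#blocks of size ≥ k + 1), so the partition is: 1 block(s) of size 1, 1 block(s) of size 2.
In nonincreasing order the block sizes are [2, 1].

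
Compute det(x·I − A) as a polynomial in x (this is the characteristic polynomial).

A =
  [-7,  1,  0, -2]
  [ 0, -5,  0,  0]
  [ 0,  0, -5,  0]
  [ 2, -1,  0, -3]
x^4 + 20*x^3 + 150*x^2 + 500*x + 625

Expanding det(x·I − A) (e.g. by cofactor expansion or by noting that A is similar to its Jordan form J, which has the same characteristic polynomial as A) gives
  χ_A(x) = x^4 + 20*x^3 + 150*x^2 + 500*x + 625
which factors as (x + 5)^4. The eigenvalues (with algebraic multiplicities) are λ = -5 with multiplicity 4.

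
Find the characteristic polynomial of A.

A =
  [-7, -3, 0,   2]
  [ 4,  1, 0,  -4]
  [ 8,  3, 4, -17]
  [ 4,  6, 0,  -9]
x^4 + 11*x^3 + 15*x^2 - 175*x - 500

Expanding det(x·I − A) (e.g. by cofactor expansion or by noting that A is similar to its Jordan form J, which has the same characteristic polynomial as A) gives
  χ_A(x) = x^4 + 11*x^3 + 15*x^2 - 175*x - 500
which factors as (x - 4)*(x + 5)^3. The eigenvalues (with algebraic multiplicities) are λ = -5 with multiplicity 3, λ = 4 with multiplicity 1.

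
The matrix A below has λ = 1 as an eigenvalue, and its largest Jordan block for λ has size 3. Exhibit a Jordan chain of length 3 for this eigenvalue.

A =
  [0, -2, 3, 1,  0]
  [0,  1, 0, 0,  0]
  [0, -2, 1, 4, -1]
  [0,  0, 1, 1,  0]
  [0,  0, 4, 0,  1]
A Jordan chain for λ = 1 of length 3:
v_1 = (-2, 0, 0, -2, -8)ᵀ
v_2 = (-4, 0, -2, 0, 0)ᵀ
v_3 = (2, 1, 0, 0, 0)ᵀ

Let N = A − (1)·I. We want v_3 with N^3 v_3 = 0 but N^2 v_3 ≠ 0; then v_{j-1} := N · v_j for j = 3, …, 2.

Pick v_3 = (2, 1, 0, 0, 0)ᵀ.
Then v_2 = N · v_3 = (-4, 0, -2, 0, 0)ᵀ.
Then v_1 = N · v_2 = (-2, 0, 0, -2, -8)ᵀ.

Sanity check: (A − (1)·I) v_1 = (0, 0, 0, 0, 0)ᵀ = 0. ✓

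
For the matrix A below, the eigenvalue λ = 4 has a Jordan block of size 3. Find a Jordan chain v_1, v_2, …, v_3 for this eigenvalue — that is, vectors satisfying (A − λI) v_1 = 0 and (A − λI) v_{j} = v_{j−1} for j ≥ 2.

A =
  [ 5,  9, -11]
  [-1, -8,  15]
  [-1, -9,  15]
A Jordan chain for λ = 4 of length 3:
v_1 = (3, -4, -3)ᵀ
v_2 = (1, -1, -1)ᵀ
v_3 = (1, 0, 0)ᵀ

Let N = A − (4)·I. We want v_3 with N^3 v_3 = 0 but N^2 v_3 ≠ 0; then v_{j-1} := N · v_j for j = 3, …, 2.

Pick v_3 = (1, 0, 0)ᵀ.
Then v_2 = N · v_3 = (1, -1, -1)ᵀ.
Then v_1 = N · v_2 = (3, -4, -3)ᵀ.

Sanity check: (A − (4)·I) v_1 = (0, 0, 0)ᵀ = 0. ✓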